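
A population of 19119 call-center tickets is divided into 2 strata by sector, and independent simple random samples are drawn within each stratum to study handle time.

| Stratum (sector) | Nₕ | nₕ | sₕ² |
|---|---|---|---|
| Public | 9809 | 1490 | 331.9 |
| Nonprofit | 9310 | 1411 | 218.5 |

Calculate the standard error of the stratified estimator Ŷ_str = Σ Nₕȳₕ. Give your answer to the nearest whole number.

5437

Var(Ŷ_str) = Σₕ Nₕ²(1 − fₕ)sₕ²/nₕ.
Public: 9809²·(1 − 1490/9809)·331.9/1490 = 1.8176775 × 10^7.
Nonprofit: 9310²·(1 − 1411/9310)·218.5/1411 = 1.1387968 × 10^7.
Sum = 2.9564743 × 10^7.
SE = √(2.9564743 × 10^7) = 5437.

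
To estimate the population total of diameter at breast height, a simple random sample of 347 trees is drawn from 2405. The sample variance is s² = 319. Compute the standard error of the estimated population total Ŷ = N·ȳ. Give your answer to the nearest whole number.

2133

Var(Ŷ) = N²·Var(ȳ) = N²·(1 − n/N)·s²/n.
f = 347/2405 = 0.14428274; Var(ȳ) = 0.85571726·319/347 = 0.78666802.
Var(Ŷ) = 2405² · 0.78666802 = 4.5501075 × 10^6.
SE(Ŷ) = √(4.5501075 × 10^6) = 2133.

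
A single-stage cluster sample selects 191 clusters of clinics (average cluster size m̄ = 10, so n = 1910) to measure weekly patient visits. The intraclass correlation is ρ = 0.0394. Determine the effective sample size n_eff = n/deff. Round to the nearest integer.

1410

deff = 1 + (10 − 1)·0.0394 = 1 + 0.3546 = 1.3546.
n_eff = 1910 / 1.3546 = 1410.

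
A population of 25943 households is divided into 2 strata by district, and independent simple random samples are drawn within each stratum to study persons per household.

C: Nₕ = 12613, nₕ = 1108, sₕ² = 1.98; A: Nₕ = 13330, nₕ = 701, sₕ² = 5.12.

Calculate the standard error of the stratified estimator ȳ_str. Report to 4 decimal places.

Var(ȳ_str) = Σₕ Wₕ²(1 − fₕ)sₕ²/nₕ with Wₕ = Nₕ/N, N = 25943.
C: Wₕ = 0.48618124; term = 0.48618124²·(1 − 0.08784587)·1.98/1108 = 3.8529206 × 10^-4.
A: Wₕ = 0.51381876; term = 0.51381876²·(1 − 0.05258815)·5.12/701 = 0.0018268827.
Sum = 0.0022121748.
SE = √(0.0022121748) = 0.0470.

0.0470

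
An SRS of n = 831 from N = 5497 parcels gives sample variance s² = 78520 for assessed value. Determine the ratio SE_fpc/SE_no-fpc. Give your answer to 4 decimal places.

f = n/N = 831/5497 = 0.15117337.
SE_no-fpc = √(s²/n) = 9.720523; SE_fpc = √((1−f)s²/n) = 8.9556917.
Ratio = √(1−f) = 0.92131788.

0.9213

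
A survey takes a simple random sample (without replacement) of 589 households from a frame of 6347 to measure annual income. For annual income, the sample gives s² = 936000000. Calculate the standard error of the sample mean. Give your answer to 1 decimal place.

Under SRS without replacement, Var(ȳ) = (1 − f)·s²/n with f = n/N = 589/6347 = 0.09279975.
Var(ȳ) = (1 − 0.09279975)·936000000/589 = 0.90720025·1.5891341 × 10^6 = 1.4416629 × 10^6.
SE(ȳ) = √(1.4416629 × 10^6) = 1200.7.

1200.7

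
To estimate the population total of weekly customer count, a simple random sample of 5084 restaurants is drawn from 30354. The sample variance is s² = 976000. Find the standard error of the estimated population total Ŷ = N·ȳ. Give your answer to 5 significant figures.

Var(Ŷ) = N²·Var(ȳ) = N²·(1 − n/N)·s²/n.
f = 5084/30354 = 0.16749028; Var(ȳ) = 0.83250972·976000/5084 = 159.82091.
Var(Ŷ) = 30354² · 159.82091 = 1.4725344 × 10^11.
SE(Ŷ) = √(1.4725344 × 10^11) = 383740.

383740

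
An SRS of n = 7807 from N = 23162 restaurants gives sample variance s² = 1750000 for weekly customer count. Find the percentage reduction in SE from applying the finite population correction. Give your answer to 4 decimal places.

f = n/N = 7807/23162 = 0.33706070.
SE_no-fpc = √(s²/n) = 14.971901; SE_fpc = √((1−f)s²/n) = 12.190284.
Ratio = √(1−f) = 0.81421084. Reduction = 100·(1 − 0.81421084) = 18.5789%.

18.5789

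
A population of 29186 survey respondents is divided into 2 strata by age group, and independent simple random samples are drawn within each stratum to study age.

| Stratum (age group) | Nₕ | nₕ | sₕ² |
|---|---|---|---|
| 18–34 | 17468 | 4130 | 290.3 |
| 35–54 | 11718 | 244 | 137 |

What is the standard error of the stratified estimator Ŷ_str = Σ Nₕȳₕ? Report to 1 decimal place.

9584.8

Var(Ŷ_str) = Σₕ Nₕ²(1 − fₕ)sₕ²/nₕ.
18–34: 17468²·(1 − 4130/17468)·290.3/4130 = 1.6376869 × 10^7.
35–54: 11718²·(1 − 244/11718)·137/244 = 7.5491678 × 10^7.
Sum = 9.1868547 × 10^7.
SE = √(9.1868547 × 10^7) = 9584.8.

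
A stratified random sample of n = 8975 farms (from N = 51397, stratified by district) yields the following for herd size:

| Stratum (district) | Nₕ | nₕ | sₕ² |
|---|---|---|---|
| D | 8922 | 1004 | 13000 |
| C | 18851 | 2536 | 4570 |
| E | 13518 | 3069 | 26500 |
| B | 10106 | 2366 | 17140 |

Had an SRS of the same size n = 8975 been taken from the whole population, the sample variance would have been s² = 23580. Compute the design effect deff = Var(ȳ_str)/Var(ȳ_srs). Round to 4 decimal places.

Var(ȳ_str) = Σ Wₕ²(1−fₕ)sₕ²/nₕ with Wₕ = Nₕ/51397:
  D: (8922/51397)²·(1−1004/8922)·13000/1004 = 0.34626757
  C: (18851/51397)²·(1−2536/18851)·4570/2536 = 0.20980357
  E: (13518/51397)²·(1−3069/13518)·26500/3069 = 0.46170079
  B: (10106/51397)²·(1−2366/10106)·17140/2366 = 0.21450667
  → Var(ȳ_str) = 1.2322786.
Var(ȳ_srs) = (1 − 8975/51397)·23580/8975 = 2.1685164.
deff = 1.2322786 / 2.1685164 = 0.5683.

0.5683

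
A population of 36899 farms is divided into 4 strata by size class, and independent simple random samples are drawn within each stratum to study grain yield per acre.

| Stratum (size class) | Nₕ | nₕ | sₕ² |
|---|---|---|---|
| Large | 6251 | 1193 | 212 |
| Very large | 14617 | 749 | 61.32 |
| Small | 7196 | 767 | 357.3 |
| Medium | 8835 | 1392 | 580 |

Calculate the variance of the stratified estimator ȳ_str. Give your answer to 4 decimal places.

Var(ȳ_str) = Σₕ Wₕ²(1 − fₕ)sₕ²/nₕ with Wₕ = Nₕ/N, N = 36899.
Large: Wₕ = 0.16940839; term = 0.16940839²·(1 − 0.19084946)·212/1193 = 0.0041266207.
Very large: Wₕ = 0.39613540; term = 0.39613540²·(1 − 0.05124170)·61.32/749 = 0.012188864.
Small: Wₕ = 0.19501884; term = 0.19501884²·(1 − 0.10658699)·357.3/767 = 0.01582862.
Medium: Wₕ = 0.23943738; term = 0.23943738²·(1 − 0.15755518)·580/1392 = 0.020123992.
Sum = 0.052268097.

0.0523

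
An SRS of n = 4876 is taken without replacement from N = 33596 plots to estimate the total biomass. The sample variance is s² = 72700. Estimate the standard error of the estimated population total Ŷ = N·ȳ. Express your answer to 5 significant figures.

119940

Var(Ŷ) = N²·Var(ȳ) = N²·(1 − n/N)·s²/n.
f = 4876/33596 = 0.14513633; Var(ȳ) = 0.85486367·72700/4876 = 12.745814.
Var(Ŷ) = 33596² · 12.745814 = 1.4386088 × 10^10.
SE(Ŷ) = √(1.4386088 × 10^10) = 119940.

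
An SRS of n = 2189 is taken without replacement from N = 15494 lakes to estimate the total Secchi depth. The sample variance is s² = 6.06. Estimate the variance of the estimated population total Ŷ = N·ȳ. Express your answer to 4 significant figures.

570700

Var(Ŷ) = N²·Var(ȳ) = N²·(1 − n/N)·s²/n.
f = 2189/15494 = 0.14128050; Var(ȳ) = 0.85871950·6.06/2189 = 0.0023772682.
Var(Ŷ) = 15494² · 0.0023772682 = 570696.6.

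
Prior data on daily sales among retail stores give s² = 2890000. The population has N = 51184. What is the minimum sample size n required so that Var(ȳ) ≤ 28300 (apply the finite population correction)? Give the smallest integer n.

102

Without fpc, n₀ = s²/D = 2890000/28300 = 102.1201.
With fpc, (1 − n/N)·s²/n ≤ D requires n ≥ n₀/(1 + n₀/N) = 102.1201/(1 + 102.1201/51184) = 101.9168.
Rounding up, n = 102.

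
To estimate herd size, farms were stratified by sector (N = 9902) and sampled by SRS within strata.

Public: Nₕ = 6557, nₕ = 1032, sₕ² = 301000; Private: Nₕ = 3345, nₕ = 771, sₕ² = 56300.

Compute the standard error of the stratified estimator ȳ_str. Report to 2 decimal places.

Var(ȳ_str) = Σₕ Wₕ²(1 − fₕ)sₕ²/nₕ with Wₕ = Nₕ/N, N = 9902.
Public: Wₕ = 0.66218946; term = 0.66218946²·(1 − 0.15738905)·301000/1032 = 107.76517.
Private: Wₕ = 0.33781054; term = 0.33781054²·(1 − 0.23049327)·56300/771 = 6.4122853.
Sum = 114.17746.
SE = √(114.17746) = 10.69.

10.69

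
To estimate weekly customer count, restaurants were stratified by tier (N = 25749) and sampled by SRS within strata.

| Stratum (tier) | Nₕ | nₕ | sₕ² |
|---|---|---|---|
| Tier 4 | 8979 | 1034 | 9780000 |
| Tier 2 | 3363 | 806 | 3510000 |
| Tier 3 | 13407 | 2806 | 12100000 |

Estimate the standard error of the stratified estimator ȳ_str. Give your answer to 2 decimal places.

44.71

Var(ȳ_str) = Σₕ Wₕ²(1 − fₕ)sₕ²/nₕ with Wₕ = Nₕ/N, N = 25749.
Tier 4: Wₕ = 0.34871257; term = 0.34871257²·(1 − 0.11515759)·9780000/1034 = 1017.6993.
Tier 2: Wₕ = 0.13060701; term = 0.13060701²·(1 − 0.23966696)·3510000/806 = 56.481853.
Tier 3: Wₕ = 0.52068041; term = 0.52068041²·(1 − 0.20929365)·12100000/2806 = 924.39037.
Sum = 1998.5715.
SE = √(1998.5715) = 44.71.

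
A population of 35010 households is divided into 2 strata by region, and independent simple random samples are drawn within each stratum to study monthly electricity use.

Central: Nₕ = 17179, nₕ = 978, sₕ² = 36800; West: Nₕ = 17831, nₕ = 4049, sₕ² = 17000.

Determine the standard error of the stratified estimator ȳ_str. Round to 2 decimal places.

Var(ȳ_str) = Σₕ Wₕ²(1 − fₕ)sₕ²/nₕ with Wₕ = Nₕ/N, N = 35010.
Central: Wₕ = 0.49068837; term = 0.49068837²·(1 − 0.05692997)·36800/978 = 8.544063.
West: Wₕ = 0.50931163; term = 0.50931163²·(1 − 0.22707644)·17000/4049 = 0.84179214.
Sum = 9.3858551.
SE = √(9.3858551) = 3.06.

3.06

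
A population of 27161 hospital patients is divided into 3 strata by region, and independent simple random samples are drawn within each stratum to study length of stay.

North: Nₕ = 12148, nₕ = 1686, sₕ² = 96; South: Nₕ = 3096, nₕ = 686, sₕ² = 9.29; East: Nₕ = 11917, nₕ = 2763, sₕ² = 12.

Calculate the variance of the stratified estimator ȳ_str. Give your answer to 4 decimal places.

0.0106

Var(ȳ_str) = Σₕ Wₕ²(1 − fₕ)sₕ²/nₕ with Wₕ = Nₕ/N, N = 27161.
North: Wₕ = 0.44725894; term = 0.44725894²·(1 − 0.13878828)·96/1686 = 0.0098093821.
South: Wₕ = 0.11398697; term = 0.11398697²·(1 − 0.22157623)·9.29/686 = 1.3696767 × 10^-4.
East: Wₕ = 0.43875410; term = 0.43875410²·(1 − 0.23185365)·12/2763 = 6.4222425 × 10^-4.
Sum = 0.010588574.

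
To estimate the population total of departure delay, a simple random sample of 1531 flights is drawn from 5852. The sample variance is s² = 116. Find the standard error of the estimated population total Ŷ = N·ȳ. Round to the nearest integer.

1384

Var(Ŷ) = N²·Var(ȳ) = N²·(1 − n/N)·s²/n.
f = 1531/5852 = 0.26161996; Var(ȳ) = 0.73838004·116/1531 = 0.055945189.
Var(Ŷ) = 5852² · 0.055945189 = 1.9158936 × 10^6.
SE(Ŷ) = √(1.9158936 × 10^6) = 1384.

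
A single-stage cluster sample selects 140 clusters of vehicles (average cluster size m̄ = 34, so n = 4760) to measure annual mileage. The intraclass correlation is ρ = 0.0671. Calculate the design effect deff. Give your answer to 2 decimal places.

deff = 1 + (34 − 1)·0.0671 = 1 + 2.2143 = 3.2143.

3.21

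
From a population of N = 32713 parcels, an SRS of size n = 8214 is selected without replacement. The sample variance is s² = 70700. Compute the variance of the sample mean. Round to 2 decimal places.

Under SRS without replacement, Var(ȳ) = (1 − f)·s²/n with f = n/N = 8214/32713 = 0.25109284.
Var(ȳ) = (1 − 0.25109284)·70700/8214 = 0.74890716·8.6072559 = 6.4460356.

6.45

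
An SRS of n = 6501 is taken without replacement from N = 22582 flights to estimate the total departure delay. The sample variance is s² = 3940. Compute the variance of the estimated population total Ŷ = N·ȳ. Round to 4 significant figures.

2.201 × 10^8

Var(Ŷ) = N²·Var(ȳ) = N²·(1 − n/N)·s²/n.
f = 6501/22582 = 0.28788416; Var(ȳ) = 0.71211584·3940/6501 = 0.43158536.
Var(Ŷ) = 22582² · 0.43158536 = 2.2008554 × 10^8.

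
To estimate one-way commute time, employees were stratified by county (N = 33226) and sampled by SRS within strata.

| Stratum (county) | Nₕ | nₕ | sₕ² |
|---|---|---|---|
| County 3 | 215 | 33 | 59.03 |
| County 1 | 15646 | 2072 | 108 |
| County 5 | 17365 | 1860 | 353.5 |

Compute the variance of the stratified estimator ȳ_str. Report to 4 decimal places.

Var(ȳ_str) = Σₕ Wₕ²(1 − fₕ)sₕ²/nₕ with Wₕ = Nₕ/N, N = 33226.
County 3: Wₕ = 0.00647084; term = 0.00647084²·(1 − 0.15348837)·59.03/33 = 6.3403403 × 10^-5.
County 1: Wₕ = 0.47089629; term = 0.47089629²·(1 − 0.13243001)·108/2072 = 0.010027416.
County 5: Wₕ = 0.52263288; term = 0.52263288²·(1 − 0.10711201)·353.5/1860 = 0.046351833.
Sum = 0.056442652.

0.0564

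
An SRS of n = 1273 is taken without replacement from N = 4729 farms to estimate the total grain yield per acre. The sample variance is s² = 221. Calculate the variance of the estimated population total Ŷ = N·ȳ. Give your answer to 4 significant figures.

2.837 × 10^6

Var(Ŷ) = N²·Var(ȳ) = N²·(1 − n/N)·s²/n.
f = 1273/4729 = 0.26919010; Var(ȳ) = 0.73080990·221/1273 = 0.12687273.
Var(Ŷ) = 4729² · 0.12687273 = 2.8373108 × 10^6.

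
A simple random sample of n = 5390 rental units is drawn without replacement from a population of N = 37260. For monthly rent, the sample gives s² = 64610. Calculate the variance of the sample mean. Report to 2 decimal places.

Under SRS without replacement, Var(ȳ) = (1 − f)·s²/n with f = n/N = 5390/37260 = 0.14465915.
Var(ȳ) = (1 − 0.14465915)·64610/5390 = 0.85534085·11.987013 = 10.252982.

10.25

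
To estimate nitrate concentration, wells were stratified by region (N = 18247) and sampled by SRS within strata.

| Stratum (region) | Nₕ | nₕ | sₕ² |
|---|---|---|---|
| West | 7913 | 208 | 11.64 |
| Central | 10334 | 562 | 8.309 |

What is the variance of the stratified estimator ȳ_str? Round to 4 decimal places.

0.0147

Var(ȳ_str) = Σₕ Wₕ²(1 − fₕ)sₕ²/nₕ with Wₕ = Nₕ/N, N = 18247.
West: Wₕ = 0.43366033; term = 0.43366033²·(1 − 0.02628586)·11.64/208 = 0.010247561.
Central: Wₕ = 0.56633967; term = 0.56633967²·(1 − 0.05438359)·8.309/562 = 0.0044841632.
Sum = 0.014731724.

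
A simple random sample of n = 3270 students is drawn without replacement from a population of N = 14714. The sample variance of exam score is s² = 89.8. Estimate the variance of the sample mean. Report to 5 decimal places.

0.02136

Under SRS without replacement, Var(ȳ) = (1 − f)·s²/n with f = n/N = 3270/14714 = 0.22223732.
Var(ȳ) = (1 − 0.22223732)·89.8/3270 = 0.77776268·0.027461774 = 0.021358743.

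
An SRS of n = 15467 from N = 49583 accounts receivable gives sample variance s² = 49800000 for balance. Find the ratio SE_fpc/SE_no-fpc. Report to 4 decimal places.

0.8295

f = n/N = 15467/49583 = 0.31194159.
SE_no-fpc = √(s²/n) = 56.742913; SE_fpc = √((1−f)s²/n) = 47.067841.
Ratio = √(1−f) = 0.82949286.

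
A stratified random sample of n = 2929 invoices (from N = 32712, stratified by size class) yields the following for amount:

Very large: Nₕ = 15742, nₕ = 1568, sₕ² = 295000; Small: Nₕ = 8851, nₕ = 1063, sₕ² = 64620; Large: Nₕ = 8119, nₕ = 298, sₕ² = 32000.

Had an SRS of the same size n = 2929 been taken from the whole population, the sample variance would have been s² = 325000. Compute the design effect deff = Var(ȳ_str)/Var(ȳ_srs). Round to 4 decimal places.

0.4902

Var(ȳ_str) = Σ Wₕ²(1−fₕ)sₕ²/nₕ with Wₕ = Nₕ/32712:
  Very large: (15742/32712)²·(1−1568/15742)·295000/1568 = 39.22962
  Small: (8851/32712)²·(1−1063/8851)·64620/1063 = 3.9159558
  Large: (8119/32712)²·(1−298/8119)·32000/298 = 6.3721259
  → Var(ȳ_str) = 49.517702.
Var(ȳ_srs) = (1 − 2929/32712)·325000/2929 = 101.02418.
deff = 49.517702 / 101.02418 = 0.4902.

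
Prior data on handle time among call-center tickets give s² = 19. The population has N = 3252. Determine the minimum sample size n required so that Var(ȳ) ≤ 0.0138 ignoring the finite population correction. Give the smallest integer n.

1377

Without fpc, n₀ = s²/D = 19/0.0138 = 1376.8116.
Rounding up, n = 1377.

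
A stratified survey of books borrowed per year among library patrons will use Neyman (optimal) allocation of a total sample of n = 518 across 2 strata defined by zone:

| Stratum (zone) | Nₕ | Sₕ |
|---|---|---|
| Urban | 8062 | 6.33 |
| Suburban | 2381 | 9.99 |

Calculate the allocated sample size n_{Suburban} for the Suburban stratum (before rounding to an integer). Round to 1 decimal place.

Neyman allocation: nₕ = n·NₕSₕ / Σⱼ NⱼSⱼ.
Σ NⱼSⱼ = 8062·6.33 + 2381·9.99 = 74818.65.
n_{Suburban} = 518·2381·9.99 / 74818.65 = 164.7.

164.7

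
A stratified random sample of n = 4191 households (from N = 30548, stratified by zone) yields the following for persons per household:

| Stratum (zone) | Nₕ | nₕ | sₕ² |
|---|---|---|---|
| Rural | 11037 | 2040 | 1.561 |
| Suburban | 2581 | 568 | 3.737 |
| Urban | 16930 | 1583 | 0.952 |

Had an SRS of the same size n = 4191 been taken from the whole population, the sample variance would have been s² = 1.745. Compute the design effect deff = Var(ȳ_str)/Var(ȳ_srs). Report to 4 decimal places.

0.7947

Var(ȳ_str) = Σ Wₕ²(1−fₕ)sₕ²/nₕ with Wₕ = Nₕ/30548:
  Rural: (11037/30548)²·(1−2040/11037)·1.561/2040 = 8.1424656 × 10^-5
  Suburban: (2581/30548)²·(1−568/2581)·3.737/568 = 3.6630342 × 10^-5
  Urban: (16930/30548)²·(1−1583/16930)·0.952/1583 = 1.6744451 × 10^-4
  → Var(ȳ_str) = 2.8549951 × 10^-4.
Var(ȳ_srs) = (1 − 4191/30548)·1.745/4191 = 3.5924519 × 10^-4.
deff = (2.8549951 × 10^-4) / (3.5924519 × 10^-4) = 0.7947.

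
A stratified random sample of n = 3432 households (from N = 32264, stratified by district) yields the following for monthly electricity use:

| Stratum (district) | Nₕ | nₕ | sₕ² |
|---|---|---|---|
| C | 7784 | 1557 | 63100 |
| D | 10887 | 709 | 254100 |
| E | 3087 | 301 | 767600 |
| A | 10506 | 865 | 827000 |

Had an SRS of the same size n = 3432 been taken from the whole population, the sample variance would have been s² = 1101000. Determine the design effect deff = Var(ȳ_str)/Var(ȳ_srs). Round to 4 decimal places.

0.5377

Var(ȳ_str) = Σ Wₕ²(1−fₕ)sₕ²/nₕ with Wₕ = Nₕ/32264:
  C: (7784/32264)²·(1−1557/7784)·63100/1557 = 1.8870614
  D: (10887/32264)²·(1−709/10887)·254100/709 = 38.149837
  E: (3087/32264)²·(1−301/3087)·767600/301 = 21.069285
  A: (10506/32264)²·(1−865/10506)·827000/865 = 93.027739
  → Var(ȳ_str) = 154.13392.
Var(ȳ_srs) = (1 − 3432/32264)·1101000/3432 = 286.67947.
deff = 154.13392 / 286.67947 = 0.5377.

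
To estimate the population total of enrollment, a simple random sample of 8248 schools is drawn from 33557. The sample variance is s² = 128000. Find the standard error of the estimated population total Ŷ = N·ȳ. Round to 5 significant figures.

114800

Var(Ŷ) = N²·Var(ȳ) = N²·(1 − n/N)·s²/n.
f = 8248/33557 = 0.24579074; Var(ȳ) = 0.75420926·128000/8248 = 11.704508.
Var(Ŷ) = 33557² · 11.704508 = 1.3180122 × 10^10.
SE(Ŷ) = √(1.3180122 × 10^10) = 114800.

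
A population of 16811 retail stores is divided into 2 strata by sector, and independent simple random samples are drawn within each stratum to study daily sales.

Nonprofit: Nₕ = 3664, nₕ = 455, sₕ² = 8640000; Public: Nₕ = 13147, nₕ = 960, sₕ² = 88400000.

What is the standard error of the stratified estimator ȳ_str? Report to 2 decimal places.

Var(ȳ_str) = Σₕ Wₕ²(1 − fₕ)sₕ²/nₕ with Wₕ = Nₕ/N, N = 16811.
Nonprofit: Wₕ = 0.21795253; term = 0.21795253²·(1 − 0.12418122)·8640000/455 = 790.02427.
Public: Wₕ = 0.78204747; term = 0.78204747²·(1 − 0.07302046)·88400000/960 = 52205.638.
Sum = 52995.662.
SE = √(52995.662) = 230.21.

230.21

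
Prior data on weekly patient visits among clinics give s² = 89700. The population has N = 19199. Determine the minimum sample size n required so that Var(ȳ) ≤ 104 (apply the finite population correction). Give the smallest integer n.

Without fpc, n₀ = s²/D = 89700/104 = 862.5000.
With fpc, (1 − n/N)·s²/n ≤ D requires n ≥ n₀/(1 + n₀/N) = 862.5000/(1 + 862.5000/19199) = 825.4187.
Rounding up, n = 826.

826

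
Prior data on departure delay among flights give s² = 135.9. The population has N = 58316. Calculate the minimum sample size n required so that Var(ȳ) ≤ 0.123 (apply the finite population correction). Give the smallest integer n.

1085

Without fpc, n₀ = s²/D = 135.9/0.123 = 1104.8780.
With fpc, (1 − n/N)·s²/n ≤ D requires n ≥ n₀/(1 + n₀/N) = 1104.8780/(1 + 1104.8780/58316) = 1084.3338.
Rounding up, n = 1085.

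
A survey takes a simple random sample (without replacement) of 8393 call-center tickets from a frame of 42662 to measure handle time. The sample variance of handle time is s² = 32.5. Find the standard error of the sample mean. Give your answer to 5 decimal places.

0.05577

Under SRS without replacement, Var(ȳ) = (1 − f)·s²/n with f = n/N = 8393/42662 = 0.19673246.
Var(ȳ) = (1 − 0.19673246)·32.5/8393 = 0.80326754·0.0038722745 = 0.0031104724.
SE(ȳ) = √(0.0031104724) = 0.05577.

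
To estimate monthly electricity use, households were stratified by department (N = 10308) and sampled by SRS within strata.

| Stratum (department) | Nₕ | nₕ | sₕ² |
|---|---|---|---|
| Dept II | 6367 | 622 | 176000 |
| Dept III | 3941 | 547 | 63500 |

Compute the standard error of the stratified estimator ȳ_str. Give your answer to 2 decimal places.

10.58

Var(ȳ_str) = Σₕ Wₕ²(1 − fₕ)sₕ²/nₕ with Wₕ = Nₕ/N, N = 10308.
Dept II: Wₕ = 0.61767559; term = 0.61767559²·(1 − 0.09769122)·176000/622 = 97.408834.
Dept III: Wₕ = 0.38232441; term = 0.38232441²·(1 − 0.13879726)·63500/547 = 14.613554.
Sum = 112.02239.
SE = √(112.02239) = 10.58.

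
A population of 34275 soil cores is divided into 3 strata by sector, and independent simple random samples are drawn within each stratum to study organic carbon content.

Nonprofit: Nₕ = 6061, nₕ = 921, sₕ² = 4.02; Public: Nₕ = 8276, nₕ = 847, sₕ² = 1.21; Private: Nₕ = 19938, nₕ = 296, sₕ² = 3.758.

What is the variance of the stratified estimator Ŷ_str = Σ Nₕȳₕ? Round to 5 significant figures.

Var(Ŷ_str) = Σₕ Nₕ²(1 − fₕ)sₕ²/nₕ.
Nonprofit: 6061²·(1 − 921/6061)·4.02/921 = 135979.62.
Public: 8276²·(1 − 847/8276)·1.21/847 = 87832.006.
Private: 19938²·(1 − 296/19938)·3.758/296 = 4.9720142 × 10^6.
Sum = 5.1958258 × 10^6.

5.1958 × 10^6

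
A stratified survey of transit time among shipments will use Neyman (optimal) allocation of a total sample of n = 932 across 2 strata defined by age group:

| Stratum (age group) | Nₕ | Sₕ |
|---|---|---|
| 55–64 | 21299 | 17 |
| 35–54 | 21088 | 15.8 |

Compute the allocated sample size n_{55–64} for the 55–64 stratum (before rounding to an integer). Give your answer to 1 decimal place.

485.4

Neyman allocation: nₕ = n·NₕSₕ / Σⱼ NⱼSⱼ.
Σ NⱼSⱼ = 21299·17 + 21088·15.8 = 695273.4.
n_{55–64} = 932·21299·17 / 695273.4 = 485.4.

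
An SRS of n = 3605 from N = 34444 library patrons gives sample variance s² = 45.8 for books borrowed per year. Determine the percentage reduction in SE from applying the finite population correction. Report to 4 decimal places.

5.3777

f = n/N = 3605/34444 = 0.10466264.
SE_no-fpc = √(s²/n) = 0.11271458; SE_fpc = √((1−f)s²/n) = 0.10665309.
Ratio = √(1−f) = 0.94622268. Reduction = 100·(1 − 0.94622268) = 5.3777%.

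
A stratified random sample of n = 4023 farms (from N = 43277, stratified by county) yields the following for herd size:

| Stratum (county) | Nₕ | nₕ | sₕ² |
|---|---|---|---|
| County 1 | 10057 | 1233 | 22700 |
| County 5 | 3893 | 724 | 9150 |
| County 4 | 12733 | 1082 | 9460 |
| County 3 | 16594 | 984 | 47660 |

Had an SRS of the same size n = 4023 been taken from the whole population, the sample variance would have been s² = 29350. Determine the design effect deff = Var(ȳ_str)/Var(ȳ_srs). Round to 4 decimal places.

1.2614

Var(ȳ_str) = Σ Wₕ²(1−fₕ)sₕ²/nₕ with Wₕ = Nₕ/43277:
  County 1: (10057/43277)²·(1−1233/10057)·22700/1233 = 0.87233327
  County 5: (3893/43277)²·(1−724/3893)·9150/724 = 0.083248205
  County 4: (12733/43277)²·(1−1082/12733)·9460/1082 = 0.69253786
  County 3: (16594/43277)²·(1−984/16594)·47660/984 = 6.698825
  → Var(ȳ_str) = 8.3469443.
Var(ȳ_srs) = (1 − 4023/43277)·29350/4023 = 6.6173612.
deff = 8.3469443 / 6.6173612 = 1.2614.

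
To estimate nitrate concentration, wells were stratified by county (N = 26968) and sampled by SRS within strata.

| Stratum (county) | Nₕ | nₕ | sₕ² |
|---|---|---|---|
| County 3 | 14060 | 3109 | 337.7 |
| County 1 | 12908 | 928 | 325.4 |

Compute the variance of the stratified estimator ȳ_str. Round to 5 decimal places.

0.09755

Var(ȳ_str) = Σₕ Wₕ²(1 − fₕ)sₕ²/nₕ with Wₕ = Nₕ/N, N = 26968.
County 3: Wₕ = 0.52135865; term = 0.52135865²·(1 − 0.22112376)·337.7/3109 = 0.022995982.
County 1: Wₕ = 0.47864135; term = 0.47864135²·(1 − 0.07189340)·325.4/928 = 0.074556904.
Sum = 0.097552886.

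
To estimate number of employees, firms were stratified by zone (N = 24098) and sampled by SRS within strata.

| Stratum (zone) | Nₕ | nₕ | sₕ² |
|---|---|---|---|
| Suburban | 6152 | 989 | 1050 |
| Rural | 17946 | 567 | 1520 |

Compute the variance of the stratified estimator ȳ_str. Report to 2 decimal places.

1.50

Var(ȳ_str) = Σₕ Wₕ²(1 − fₕ)sₕ²/nₕ with Wₕ = Nₕ/N, N = 24098.
Suburban: Wₕ = 0.25529090; term = 0.25529090²·(1 − 0.16076073)·1050/989 = 0.058069684.
Rural: Wₕ = 0.74470910; term = 0.74470910²·(1 − 0.03159478)·1520/567 = 1.4397629.
Sum = 1.4978326.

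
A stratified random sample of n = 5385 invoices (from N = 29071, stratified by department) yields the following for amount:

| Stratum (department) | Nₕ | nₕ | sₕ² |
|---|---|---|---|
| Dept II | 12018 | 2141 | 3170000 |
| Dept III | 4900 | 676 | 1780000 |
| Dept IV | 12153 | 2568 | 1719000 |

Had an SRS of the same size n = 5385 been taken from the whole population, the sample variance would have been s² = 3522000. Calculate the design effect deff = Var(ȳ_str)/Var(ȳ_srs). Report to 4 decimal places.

Var(ȳ_str) = Σ Wₕ²(1−fₕ)sₕ²/nₕ with Wₕ = Nₕ/29071:
  Dept II: (12018/29071)²·(1−2141/12018)·3170000/2141 = 207.96005
  Dept III: (4900/29071)²·(1−676/4900)·1780000/676 = 64.487175
  Dept IV: (12153/29071)²·(1−2568/12153)·1719000/2568 = 92.264903
  → Var(ȳ_str) = 364.71213.
Var(ȳ_srs) = (1 − 5385/29071)·3522000/5385 = 532.88733.
deff = 364.71213 / 532.88733 = 0.6844.

0.6844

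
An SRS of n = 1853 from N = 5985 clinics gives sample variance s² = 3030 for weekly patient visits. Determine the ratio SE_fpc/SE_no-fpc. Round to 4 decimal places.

0.8309

f = n/N = 1853/5985 = 0.30960735.
SE_no-fpc = √(s²/n) = 1.278744; SE_fpc = √((1−f)s²/n) = 1.0625067.
Ratio = √(1−f) = 0.83089870.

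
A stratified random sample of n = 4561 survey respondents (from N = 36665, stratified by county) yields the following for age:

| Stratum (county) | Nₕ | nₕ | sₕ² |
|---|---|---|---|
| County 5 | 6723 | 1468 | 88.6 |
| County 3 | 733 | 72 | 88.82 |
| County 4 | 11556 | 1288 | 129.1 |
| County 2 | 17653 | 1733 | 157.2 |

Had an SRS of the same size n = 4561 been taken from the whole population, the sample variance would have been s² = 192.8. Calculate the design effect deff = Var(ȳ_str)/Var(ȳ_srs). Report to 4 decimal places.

0.8062

Var(ȳ_str) = Σ Wₕ²(1−fₕ)sₕ²/nₕ with Wₕ = Nₕ/36665:
  County 5: (6723/36665)²·(1−1468/6723)·88.6/1468 = 0.0015861349
  County 3: (733/36665)²·(1−72/733)·88.82/72 = 4.4461113 × 10^-4
  County 4: (11556/36665)²·(1−1288/11556)·129.1/1288 = 0.0088470889
  County 2: (17653/36665)²·(1−1733/17653)·157.2/1733 = 0.018963224
  → Var(ȳ_str) = 0.029841059.
Var(ȳ_srs) = (1 − 4561/36665)·192.8/4561 = 0.037013011.
deff = 0.029841059 / 0.037013011 = 0.8062.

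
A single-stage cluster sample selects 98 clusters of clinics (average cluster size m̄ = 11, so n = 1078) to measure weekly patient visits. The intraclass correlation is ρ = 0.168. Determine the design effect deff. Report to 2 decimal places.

deff = 1 + (11 − 1)·0.168 = 1 + 1.68 = 2.68.

2.68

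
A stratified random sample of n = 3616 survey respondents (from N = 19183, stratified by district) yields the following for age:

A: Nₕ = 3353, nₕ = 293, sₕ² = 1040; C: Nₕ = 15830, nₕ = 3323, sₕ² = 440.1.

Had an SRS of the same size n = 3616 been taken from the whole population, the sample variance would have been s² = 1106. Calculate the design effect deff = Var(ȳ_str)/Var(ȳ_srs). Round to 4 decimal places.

Var(ȳ_str) = Σ Wₕ²(1−fₕ)sₕ²/nₕ with Wₕ = Nₕ/19183:
  A: (3353/19183)²·(1−293/3353)·1040/293 = 0.098966371
  C: (15830/19183)²·(1−3323/15830)·440.1/3323 = 0.071256098
  → Var(ȳ_str) = 0.17022247.
Var(ȳ_srs) = (1 − 3616/19183)·1106/3616 = 0.24820762.
deff = 0.17022247 / 0.24820762 = 0.6858.

0.6858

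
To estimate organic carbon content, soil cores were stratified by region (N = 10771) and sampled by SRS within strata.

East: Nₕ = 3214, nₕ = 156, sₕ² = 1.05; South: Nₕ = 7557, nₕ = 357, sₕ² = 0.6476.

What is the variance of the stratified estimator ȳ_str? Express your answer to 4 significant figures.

0.001421

Var(ȳ_str) = Σₕ Wₕ²(1 − fₕ)sₕ²/nₕ with Wₕ = Nₕ/N, N = 10771.
East: Wₕ = 0.29839384; term = 0.29839384²·(1 − 0.04853765)·1.05/156 = 5.7021154 × 10^-4.
South: Wₕ = 0.70160616; term = 0.70160616²·(1 − 0.04724097)·0.6476/357 = 8.507628 × 10^-4.
Sum = 0.0014209743.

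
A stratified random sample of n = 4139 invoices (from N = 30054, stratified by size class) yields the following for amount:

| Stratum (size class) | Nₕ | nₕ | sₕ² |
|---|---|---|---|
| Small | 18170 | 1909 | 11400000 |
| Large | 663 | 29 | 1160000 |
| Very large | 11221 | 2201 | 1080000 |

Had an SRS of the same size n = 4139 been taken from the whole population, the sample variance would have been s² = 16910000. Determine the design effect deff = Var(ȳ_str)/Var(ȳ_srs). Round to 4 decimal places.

0.5754

Var(ȳ_str) = Σ Wₕ²(1−fₕ)sₕ²/nₕ with Wₕ = Nₕ/30054:
  Small: (18170/30054)²·(1−1909/18170)·11400000/1909 = 1953.4241
  Large: (663/30054)²·(1−29/663)·1160000/29 = 18.614793
  Very large: (11221/30054)²·(1−2201/11221)·1080000/2201 = 54.984116
  → Var(ȳ_str) = 2027.023.
Var(ȳ_srs) = (1 − 4139/30054)·16910000/4139 = 3522.874.
deff = 2027.023 / 3522.874 = 0.5754.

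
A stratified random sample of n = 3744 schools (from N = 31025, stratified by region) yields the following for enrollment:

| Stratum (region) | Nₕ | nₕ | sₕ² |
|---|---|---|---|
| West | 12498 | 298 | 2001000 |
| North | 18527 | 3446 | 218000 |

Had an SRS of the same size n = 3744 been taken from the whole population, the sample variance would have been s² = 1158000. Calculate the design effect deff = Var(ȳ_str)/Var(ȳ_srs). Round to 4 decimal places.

3.9785

Var(ȳ_str) = Σ Wₕ²(1−fₕ)sₕ²/nₕ with Wₕ = Nₕ/31025:
  West: (12498/31025)²·(1−298/12498)·2001000/298 = 1063.6717
  North: (18527/31025)²·(1−3446/18527)·218000/3446 = 18.363391
  → Var(ȳ_str) = 1082.0351.
Var(ȳ_srs) = (1 − 3744/31025)·1158000/3744 = 271.97013.
deff = 1082.0351 / 271.97013 = 3.9785.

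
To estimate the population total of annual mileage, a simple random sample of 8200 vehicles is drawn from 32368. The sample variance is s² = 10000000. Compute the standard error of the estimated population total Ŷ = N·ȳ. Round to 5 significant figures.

976720

Var(Ŷ) = N²·Var(ȳ) = N²·(1 − n/N)·s²/n.
f = 8200/32368 = 0.25333663; Var(ȳ) = 0.74666337·10000000/8200 = 910.56509.
Var(Ŷ) = 32368² · 910.56509 = 9.5398759 × 10^11.
SE(Ŷ) = √(9.5398759 × 10^11) = 976720.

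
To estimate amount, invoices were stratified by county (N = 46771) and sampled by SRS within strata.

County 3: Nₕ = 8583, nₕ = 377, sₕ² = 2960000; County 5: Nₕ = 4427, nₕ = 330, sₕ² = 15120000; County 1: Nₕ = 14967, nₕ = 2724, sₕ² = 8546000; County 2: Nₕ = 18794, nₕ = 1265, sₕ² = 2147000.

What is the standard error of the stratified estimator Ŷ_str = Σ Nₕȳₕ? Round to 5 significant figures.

Var(Ŷ_str) = Σₕ Nₕ²(1 − fₕ)sₕ²/nₕ.
County 3: 8583²·(1 − 377/8583)·2960000/377 = 5.5299472 × 10^11.
County 5: 4427²·(1 − 330/4427)·15120000/330 = 8.3102356 × 10^11.
County 1: 14967²·(1 − 2724/14967)·8546000/2724 = 5.7488158 × 10^11.
County 2: 18794²·(1 − 1265/18794)·2147000/1265 = 5.5913655 × 10^11.
Sum = 2.5180364 × 10^12.
SE = √(2.5180364 × 10^12) = 1.5868 × 10^6.

1.5868 × 10^6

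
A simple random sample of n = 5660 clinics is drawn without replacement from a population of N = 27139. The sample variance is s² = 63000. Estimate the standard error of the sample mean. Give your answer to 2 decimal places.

Under SRS without replacement, Var(ȳ) = (1 − f)·s²/n with f = n/N = 5660/27139 = 0.20855595.
Var(ȳ) = (1 − 0.20855595)·63000/5660 = 0.79144405·11.130742 = 8.8093595.
SE(ȳ) = √(8.8093595) = 2.97.

2.97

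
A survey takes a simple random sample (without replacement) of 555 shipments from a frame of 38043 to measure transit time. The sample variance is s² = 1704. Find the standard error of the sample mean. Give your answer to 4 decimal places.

1.7394

Under SRS without replacement, Var(ȳ) = (1 − f)·s²/n with f = n/N = 555/38043 = 0.01458875.
Var(ȳ) = (1 − 0.01458875)·1704/555 = 0.98541125·3.0702703 = 3.0254789.
SE(ȳ) = √(3.0254789) = 1.7394.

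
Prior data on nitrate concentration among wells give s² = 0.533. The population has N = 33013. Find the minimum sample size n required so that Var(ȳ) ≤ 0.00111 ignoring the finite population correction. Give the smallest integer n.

481

Without fpc, n₀ = s²/D = 0.533/0.00111 = 480.1802.
Rounding up, n = 481.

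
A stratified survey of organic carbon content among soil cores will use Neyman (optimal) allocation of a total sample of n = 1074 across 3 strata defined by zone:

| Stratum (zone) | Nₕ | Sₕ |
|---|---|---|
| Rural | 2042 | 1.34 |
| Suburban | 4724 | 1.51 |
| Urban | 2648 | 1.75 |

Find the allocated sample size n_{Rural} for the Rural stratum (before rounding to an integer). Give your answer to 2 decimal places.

202.62

Neyman allocation: nₕ = n·NₕSₕ / Σⱼ NⱼSⱼ.
Σ NⱼSⱼ = 2042·1.34 + 4724·1.51 + 2648·1.75 = 14503.52.
n_{Rural} = 1074·2042·1.34 / 14503.52 = 202.62.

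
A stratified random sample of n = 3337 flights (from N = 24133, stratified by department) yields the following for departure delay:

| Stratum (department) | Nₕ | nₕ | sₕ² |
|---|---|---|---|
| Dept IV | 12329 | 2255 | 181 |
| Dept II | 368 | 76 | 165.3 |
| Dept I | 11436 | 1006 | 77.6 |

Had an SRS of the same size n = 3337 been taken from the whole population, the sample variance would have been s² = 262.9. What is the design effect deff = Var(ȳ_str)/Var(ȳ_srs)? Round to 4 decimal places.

Var(ȳ_str) = Σ Wₕ²(1−fₕ)sₕ²/nₕ with Wₕ = Nₕ/24133:
  Dept IV: (12329/24133)²·(1−2255/12329)·181/2255 = 0.017117455
  Dept II: (368/24133)²·(1−76/368)·165.3/76 = 4.0129829 × 10^-4
  Dept I: (11436/24133)²·(1−1006/11436)·77.6/1006 = 0.015797908
  → Var(ȳ_str) = 0.033316661.
Var(ȳ_srs) = (1 − 3337/24133)·262.9/3337 = 0.067889541.
deff = 0.033316661 / 0.067889541 = 0.4907.

0.4907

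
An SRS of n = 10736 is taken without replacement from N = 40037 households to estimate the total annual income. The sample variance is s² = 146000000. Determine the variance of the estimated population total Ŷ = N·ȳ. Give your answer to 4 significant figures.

1.595 × 10^13

Var(Ŷ) = N²·Var(ȳ) = N²·(1 − n/N)·s²/n.
f = 10736/40037 = 0.26815196; Var(ȳ) = 0.73184804·146000000/10736 = 9952.4789.
Var(Ŷ) = 40037² · 9952.4789 = 1.5953439 × 10^13.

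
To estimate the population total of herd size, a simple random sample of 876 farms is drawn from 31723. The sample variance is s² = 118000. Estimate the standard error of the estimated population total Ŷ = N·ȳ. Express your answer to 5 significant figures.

Var(Ŷ) = N²·Var(ȳ) = N²·(1 − n/N)·s²/n.
f = 876/31723 = 0.02761403; Var(ȳ) = 0.97238597·118000/876 = 130.9835.
Var(Ŷ) = 31723² · 130.9835 = 1.3181508 × 10^11.
SE(Ŷ) = √(1.3181508 × 10^11) = 363060.

363060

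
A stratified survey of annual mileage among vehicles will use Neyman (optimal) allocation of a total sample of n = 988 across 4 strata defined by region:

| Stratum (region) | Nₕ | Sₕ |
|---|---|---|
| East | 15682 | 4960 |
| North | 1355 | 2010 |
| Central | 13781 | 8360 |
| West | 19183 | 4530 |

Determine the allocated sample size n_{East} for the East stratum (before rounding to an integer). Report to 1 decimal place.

Neyman allocation: nₕ = n·NₕSₕ / Σⱼ NⱼSⱼ.
Σ NⱼSⱼ = 15682·4960 + 1355·2010 + 13781·8360 + 19183·4530 = 2.8261442 × 10^8.
n_{East} = 988·15682·4960 / (2.8261442 × 10^8) = 271.9.

271.9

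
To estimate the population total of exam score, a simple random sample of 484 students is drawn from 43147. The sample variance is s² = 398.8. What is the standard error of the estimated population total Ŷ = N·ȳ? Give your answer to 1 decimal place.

38945.4

Var(Ŷ) = N²·Var(ȳ) = N²·(1 − n/N)·s²/n.
f = 484/43147 = 0.01121747; Var(ȳ) = 0.98878253·398.8/484 = 0.81472412.
Var(Ŷ) = 43147² · 0.81472412 = 1.5167422 × 10^9.
SE(Ŷ) = √(1.5167422 × 10^9) = 38945.4.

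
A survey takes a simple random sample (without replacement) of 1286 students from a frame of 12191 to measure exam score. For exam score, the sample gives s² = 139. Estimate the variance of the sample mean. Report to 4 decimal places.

0.0967

Under SRS without replacement, Var(ȳ) = (1 − f)·s²/n with f = n/N = 1286/12191 = 0.10548765.
Var(ȳ) = (1 − 0.10548765)·139/1286 = 0.89451235·0.10808709 = 0.096685238.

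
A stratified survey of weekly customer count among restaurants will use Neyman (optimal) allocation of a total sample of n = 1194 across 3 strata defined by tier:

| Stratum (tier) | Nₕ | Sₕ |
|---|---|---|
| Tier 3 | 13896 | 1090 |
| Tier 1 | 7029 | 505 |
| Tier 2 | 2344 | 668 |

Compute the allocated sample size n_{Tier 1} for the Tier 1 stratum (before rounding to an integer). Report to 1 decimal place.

Neyman allocation: nₕ = n·NₕSₕ / Σⱼ NⱼSⱼ.
Σ NⱼSⱼ = 13896·1090 + 7029·505 + 2344·668 = 2.0262077 × 10^7.
n_{Tier 1} = 1194·7029·505 / (2.0262077 × 10^7) = 209.2.

209.2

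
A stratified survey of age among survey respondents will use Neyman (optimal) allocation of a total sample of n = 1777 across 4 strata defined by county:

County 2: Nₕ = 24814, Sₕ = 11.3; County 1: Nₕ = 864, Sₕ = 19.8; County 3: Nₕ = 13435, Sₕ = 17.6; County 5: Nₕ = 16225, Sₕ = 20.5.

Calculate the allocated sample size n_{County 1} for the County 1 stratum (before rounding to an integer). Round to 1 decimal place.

Neyman allocation: nₕ = n·NₕSₕ / Σⱼ NⱼSⱼ.
Σ NⱼSⱼ = 24814·11.3 + 864·19.8 + 13435·17.6 + 16225·20.5 = 866573.9.
n_{County 1} = 1777·864·19.8 / 866573.9 = 35.1.

35.1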